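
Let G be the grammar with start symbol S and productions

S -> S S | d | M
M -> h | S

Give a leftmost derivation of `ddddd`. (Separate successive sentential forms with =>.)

S => SS => SSS => SSSS => dSSS => dSSSS => ddSSS => dddSS => ddddS => ddddd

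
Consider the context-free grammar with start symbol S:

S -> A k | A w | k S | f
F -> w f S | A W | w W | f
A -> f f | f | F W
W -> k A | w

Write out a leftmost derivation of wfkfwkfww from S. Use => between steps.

S=>Aw=>FWw=>wfSWw=>wfkSWw=>wfkAwWw=>wfkfwWw=>wfkfwkAw=>wfkfwkFWw=>wfkfwkfWw=>wfkfwkfww

S => Aw   [S -> A w]
Aw => FWw   [A -> F W]
FWw => wfSWw   [F -> w f S]
wfSWw => wfkSWw   [S -> k S]
wfkSWw => wfkAwWw   [S -> A w]
wfkAwWw => wfkfwWw   [A -> f]
wfkfwWw => wfkfwkAw   [W -> k A]
wfkfwkAw => wfkfwkFWw   [A -> F W]
wfkfwkFWw => wfkfwkfWw   [F -> f]
wfkfwkfWw => wfkfwkfww   [W -> w]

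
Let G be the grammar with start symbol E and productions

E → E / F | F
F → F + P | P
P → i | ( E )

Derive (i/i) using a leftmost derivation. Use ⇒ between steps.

E ⇒ F   [E → F]
F ⇒ P   [F → P]
P ⇒ (E)   [P → ( E )]
(E) ⇒ (E/F)   [E → E / F]
(E/F) ⇒ (F/F)   [E → F]
(F/F) ⇒ (P/F)   [F → P]
(P/F) ⇒ (i/F)   [P → i]
(i/F) ⇒ (i/P)   [F → P]
(i/P) ⇒ (i/i)   [P → i]

E ⇒ F ⇒ P ⇒ (E) ⇒ (E/F) ⇒ (F/F) ⇒ (P/F) ⇒ (i/F) ⇒ (i/P) ⇒ (i/i)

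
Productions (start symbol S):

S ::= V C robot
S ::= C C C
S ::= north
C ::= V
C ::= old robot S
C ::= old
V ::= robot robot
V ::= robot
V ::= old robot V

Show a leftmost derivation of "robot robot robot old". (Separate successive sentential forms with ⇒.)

S ⇒ C C C ⇒ V C C ⇒ robot C C ⇒ robot V C ⇒ robot robot robot C ⇒ robot robot robot old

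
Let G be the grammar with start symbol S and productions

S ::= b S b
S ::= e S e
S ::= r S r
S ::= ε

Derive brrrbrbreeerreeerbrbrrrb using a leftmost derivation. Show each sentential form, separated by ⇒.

S ⇒ bSb   [S ::= b S b]
bSb ⇒ brSrb   [S ::= r S r]
brSrb ⇒ brrSrrb   [S ::= r S r]
brrSrrb ⇒ brrrSrrrb   [S ::= r S r]
brrrSrrrb ⇒ brrrbSbrrrb   [S ::= b S b]
brrrbSbrrrb ⇒ brrrbrSrbrrrb   [S ::= r S r]
brrrbrSrbrrrb ⇒ brrrbrbSbrbrrrb   [S ::= b S b]
brrrbrbSbrbrrrb ⇒ brrrbrbrSrbrbrrrb   [S ::= r S r]
brrrbrbrSrbrbrrrb ⇒ brrrbrbreSerbrbrrrb   [S ::= e S e]
brrrbrbreSerbrbrrrb ⇒ brrrbrbreeSeerbrbrrrb   [S ::= e S e]
brrrbrbreeSeerbrbrrrb ⇒ brrrbrbreeeSeeerbrbrrrb   [S ::= e S e]
brrrbrbreeeSeeerbrbrrrb ⇒ brrrbrbreeerSreeerbrbrrrb   [S ::= r S r]
brrrbrbreeerSreeerbrbrrrb ⇒ brrrbrbreeerreeerbrbrrrb   [S ::= ε]

S ⇒ bSb ⇒ brSrb ⇒ brrSrrb ⇒ brrrSrrrb ⇒ brrrbSbrrrb ⇒ brrrbrSrbrrrb ⇒ brrrbrbSbrbrrrb ⇒ brrrbrbrSrbrbrrrb ⇒ brrrbrbreSerbrbrrrb ⇒ brrrbrbreeSeerbrbrrrb ⇒ brrrbrbreeeSeeerbrbrrrb ⇒ brrrbrbreeerSreeerbrbrrrb ⇒ brrrbrbreeerreeerbrbrrrb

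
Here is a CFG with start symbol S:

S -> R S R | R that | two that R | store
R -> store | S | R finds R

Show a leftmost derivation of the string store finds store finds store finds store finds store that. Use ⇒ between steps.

S ⇒ R that ⇒ R finds R that ⇒ R finds R finds R that ⇒ R finds R finds R finds R that ⇒ R finds R finds R finds R finds R that ⇒ store finds R finds R finds R finds R that ⇒ store finds store finds R finds R finds R that ⇒ store finds store finds store finds R finds R that ⇒ store finds store finds store finds store finds R that ⇒ store finds store finds store finds store finds store that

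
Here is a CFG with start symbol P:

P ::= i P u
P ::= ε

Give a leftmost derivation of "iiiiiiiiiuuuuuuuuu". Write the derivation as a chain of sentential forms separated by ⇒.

P ⇒ iPu ⇒ iiPuu ⇒ iiiPuuu ⇒ iiiiPuuuu ⇒ iiiiiPuuuuu ⇒ iiiiiiPuuuuuu ⇒ iiiiiiiPuuuuuuu ⇒ iiiiiiiiPuuuuuuuu ⇒ iiiiiiiiiPuuuuuuuuu ⇒ iiiiiiiiiuuuuuuuuu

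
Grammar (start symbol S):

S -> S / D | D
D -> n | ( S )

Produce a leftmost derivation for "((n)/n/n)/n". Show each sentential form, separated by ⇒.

S ⇒ S/D ⇒ D/D ⇒ (S)/D ⇒ (S/D)/D ⇒ (S/D/D)/D ⇒ (D/D/D)/D ⇒ ((S)/D/D)/D ⇒ ((D)/D/D)/D ⇒ ((n)/D/D)/D ⇒ ((n)/n/D)/D ⇒ ((n)/n/n)/D ⇒ ((n)/n/n)/n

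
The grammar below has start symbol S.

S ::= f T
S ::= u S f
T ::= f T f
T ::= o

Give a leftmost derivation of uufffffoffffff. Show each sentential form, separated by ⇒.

S ⇒ uSf ⇒ uuSff ⇒ uufTff ⇒ uuffTfff ⇒ uufffTffff ⇒ uuffffTfffff ⇒ uufffffTffffff ⇒ uufffffoffffff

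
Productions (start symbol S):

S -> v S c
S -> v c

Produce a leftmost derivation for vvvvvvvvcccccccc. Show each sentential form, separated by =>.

S => vSc => vvScc => vvvSccc => vvvvScccc => vvvvvSccccc => vvvvvvScccccc => vvvvvvvSccccccc => vvvvvvvvcccccccc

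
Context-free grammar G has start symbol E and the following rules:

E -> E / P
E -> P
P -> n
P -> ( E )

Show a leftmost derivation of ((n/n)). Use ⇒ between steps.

E ⇒ P   [E -> P]
P ⇒ (E)   [P -> ( E )]
(E) ⇒ (P)   [E -> P]
(P) ⇒ ((E))   [P -> ( E )]
((E)) ⇒ ((E/P))   [E -> E / P]
((E/P)) ⇒ ((P/P))   [E -> P]
((P/P)) ⇒ ((n/P))   [P -> n]
((n/P)) ⇒ ((n/n))   [P -> n]

E ⇒ P ⇒ (E) ⇒ (P) ⇒ ((E)) ⇒ ((E/P)) ⇒ ((P/P)) ⇒ ((n/P)) ⇒ ((n/n))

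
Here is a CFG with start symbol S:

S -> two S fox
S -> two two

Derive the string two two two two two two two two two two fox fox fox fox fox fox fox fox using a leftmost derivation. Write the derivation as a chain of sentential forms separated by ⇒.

S ⇒ two S fox ⇒ two two S fox fox ⇒ two two two S fox fox fox ⇒ two two two two S fox fox fox fox ⇒ two two two two two S fox fox fox fox fox ⇒ two two two two two two S fox fox fox fox fox fox ⇒ two two two two two two two S fox fox fox fox fox fox fox ⇒ two two two two two two two two S fox fox fox fox fox fox fox fox ⇒ two two two two two two two two two two fox fox fox fox fox fox fox fox

S ⇒ two S fox   [S -> two S fox]
two S fox ⇒ two two S fox fox   [S -> two S fox]
two two S fox fox ⇒ two two two S fox fox fox   [S -> two S fox]
two two two S fox fox fox ⇒ two two two two S fox fox fox fox   [S -> two S fox]
two two two two S fox fox fox fox ⇒ two two two two two S fox fox fox fox fox   [S -> two S fox]
two two two two two S fox fox fox fox fox ⇒ two two two two two two S fox fox fox fox fox fox   [S -> two S fox]
two two two two two two S fox fox fox fox fox fox ⇒ two two two two two two two S fox fox fox fox fox fox fox   [S -> two S fox]
two two two two two two two S fox fox fox fox fox fox fox ⇒ two two two two two two two two S fox fox fox fox fox fox fox fox   [S -> two S fox]
two two two two two two two two S fox fox fox fox fox fox fox fox ⇒ two two two two two two two two two two fox fox fox fox fox fox fox fox   [S -> two two]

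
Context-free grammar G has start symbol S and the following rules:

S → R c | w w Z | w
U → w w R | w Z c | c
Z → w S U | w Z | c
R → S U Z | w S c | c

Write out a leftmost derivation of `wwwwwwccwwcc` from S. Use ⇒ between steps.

S ⇒ wwZ   [S → w w Z]
wwZ ⇒ wwwSU   [Z → w S U]
wwwSU ⇒ wwwwwZU   [S → w w Z]
wwwwwZU ⇒ wwwwwwSUU   [Z → w S U]
wwwwwwSUU ⇒ wwwwwwRcUU   [S → R c]
wwwwwwRcUU ⇒ wwwwwwccUU   [R → c]
wwwwwwccUU ⇒ wwwwwwccwwRU   [U → w w R]
wwwwwwccwwRU ⇒ wwwwwwccwwcU   [R → c]
wwwwwwccwwcU ⇒ wwwwwwccwwcc   [U → c]

S ⇒ wwZ ⇒ wwwSU ⇒ wwwwwZU ⇒ wwwwwwSUU ⇒ wwwwwwRcUU ⇒ wwwwwwccUU ⇒ wwwwwwccwwRU ⇒ wwwwwwccwwcU ⇒ wwwwwwccwwcc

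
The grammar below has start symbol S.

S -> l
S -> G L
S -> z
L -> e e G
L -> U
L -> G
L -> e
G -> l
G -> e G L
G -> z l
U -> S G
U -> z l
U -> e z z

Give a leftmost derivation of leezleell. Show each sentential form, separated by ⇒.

S ⇒ GL   [S -> G L]
GL ⇒ lL   [G -> l]
lL ⇒ lG   [L -> G]
lG ⇒ leGL   [G -> e G L]
leGL ⇒ leeGLL   [G -> e G L]
leeGLL ⇒ leezlLL   [G -> z l]
leezlLL ⇒ leezleeGL   [L -> e e G]
leezleeGL ⇒ leezleelL   [G -> l]
leezleelL ⇒ leezleelG   [L -> G]
leezleelG ⇒ leezleell   [G -> l]

S ⇒ GL ⇒ lL ⇒ lG ⇒ leGL ⇒ leeGLL ⇒ leezlLL ⇒ leezleeGL ⇒ leezleelL ⇒ leezleelG ⇒ leezleell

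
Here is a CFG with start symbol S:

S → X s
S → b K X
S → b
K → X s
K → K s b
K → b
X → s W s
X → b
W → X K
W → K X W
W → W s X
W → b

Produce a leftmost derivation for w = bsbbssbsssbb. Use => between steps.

S => bKX => bKsbX => bXssbX => bsWsssbX => bsWsXsssbX => bsXKsXsssbX => bsbKsXsssbX => bsbXssXsssbX => bsbbssXsssbX => bsbbssbsssbX => bsbbssbsssbb

S => bKX   [S → b K X]
bKX => bKsbX   [K → K s b]
bKsbX => bXssbX   [K → X s]
bXssbX => bsWsssbX   [X → s W s]
bsWsssbX => bsWsXsssbX   [W → W s X]
bsWsXsssbX => bsXKsXsssbX   [W → X K]
bsXKsXsssbX => bsbKsXsssbX   [X → b]
bsbKsXsssbX => bsbXssXsssbX   [K → X s]
bsbXssXsssbX => bsbbssXsssbX   [X → b]
bsbbssXsssbX => bsbbssbsssbX   [X → b]
bsbbssbsssbX => bsbbssbsssbb   [X → b]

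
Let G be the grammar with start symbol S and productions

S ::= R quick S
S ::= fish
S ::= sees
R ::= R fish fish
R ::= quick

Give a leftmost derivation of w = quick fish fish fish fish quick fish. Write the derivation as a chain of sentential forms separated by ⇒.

S ⇒ R quick S ⇒ R fish fish quick S ⇒ R fish fish fish fish quick S ⇒ quick fish fish fish fish quick S ⇒ quick fish fish fish fish quick fish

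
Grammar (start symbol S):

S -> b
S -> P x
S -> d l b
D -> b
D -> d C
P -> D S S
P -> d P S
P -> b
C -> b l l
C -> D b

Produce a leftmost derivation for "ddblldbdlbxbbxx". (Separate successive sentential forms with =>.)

S => Px => dPSx => dDSSSx => ddCSSSx => ddbllSSSx => ddbllPxSSx => ddblldPSxSSx => ddblldbSxSSx => ddblldbdlbxSSx => ddblldbdlbxbSx => ddblldbdlbxbPxx => ddblldbdlbxbbxx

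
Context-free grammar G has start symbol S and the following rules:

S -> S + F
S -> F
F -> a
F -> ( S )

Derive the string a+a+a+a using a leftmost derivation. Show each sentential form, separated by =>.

S => S+F   [S -> S + F]
S+F => S+F+F   [S -> S + F]
S+F+F => S+F+F+F   [S -> S + F]
S+F+F+F => F+F+F+F   [S -> F]
F+F+F+F => a+F+F+F   [F -> a]
a+F+F+F => a+a+F+F   [F -> a]
a+a+F+F => a+a+a+F   [F -> a]
a+a+a+F => a+a+a+a   [F -> a]

S => S+F => S+F+F => S+F+F+F => F+F+F+F => a+F+F+F => a+a+F+F => a+a+a+F => a+a+a+a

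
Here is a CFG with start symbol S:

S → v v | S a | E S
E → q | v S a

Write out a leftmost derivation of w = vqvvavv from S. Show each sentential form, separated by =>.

S => ES   [S → E S]
ES => vSaS   [E → v S a]
vSaS => vESaS   [S → E S]
vESaS => vqSaS   [E → q]
vqSaS => vqvvaS   [S → v v]
vqvvaS => vqvvavv   [S → v v]

S => ES => vSaS => vESaS => vqSaS => vqvvaS => vqvvavv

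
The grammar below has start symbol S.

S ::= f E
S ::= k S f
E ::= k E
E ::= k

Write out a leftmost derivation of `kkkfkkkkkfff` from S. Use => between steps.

S=>kSf=>kkSff=>kkkSfff=>kkkfEfff=>kkkfkEfff=>kkkfkkEfff=>kkkfkkkEfff=>kkkfkkkkEfff=>kkkfkkkkkfff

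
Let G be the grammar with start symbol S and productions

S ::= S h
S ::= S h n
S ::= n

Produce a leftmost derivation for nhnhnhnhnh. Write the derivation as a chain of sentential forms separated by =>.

S => Sh => Shnh => Shnhnh => Shnhnhnh => Shnhnhnhnh => nhnhnhnhnh

S => Sh   [S ::= S h]
Sh => Shnh   [S ::= S h n]
Shnh => Shnhnh   [S ::= S h n]
Shnhnh => Shnhnhnh   [S ::= S h n]
Shnhnhnh => Shnhnhnhnh   [S ::= S h n]
Shnhnhnhnh => nhnhnhnhnh   [S ::= n]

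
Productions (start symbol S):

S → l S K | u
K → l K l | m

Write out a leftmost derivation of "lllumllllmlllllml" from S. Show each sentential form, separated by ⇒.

S⇒lSK⇒llSKK⇒lllSKKK⇒llluKKK⇒lllumKK⇒lllumlKlK⇒lllumllKllK⇒lllumlllKlllK⇒lllumllllKllllK⇒lllumllllmllllK⇒lllumllllmlllllKl⇒lllumllllmlllllml

S ⇒ lSK   [S → l S K]
lSK ⇒ llSKK   [S → l S K]
llSKK ⇒ lllSKKK   [S → l S K]
lllSKKK ⇒ llluKKK   [S → u]
llluKKK ⇒ lllumKK   [K → m]
lllumKK ⇒ lllumlKlK   [K → l K l]
lllumlKlK ⇒ lllumllKllK   [K → l K l]
lllumllKllK ⇒ lllumlllKlllK   [K → l K l]
lllumlllKlllK ⇒ lllumllllKllllK   [K → l K l]
lllumllllKllllK ⇒ lllumllllmllllK   [K → m]
lllumllllmllllK ⇒ lllumllllmlllllKl   [K → l K l]
lllumllllmlllllKl ⇒ lllumllllmlllllml   [K → m]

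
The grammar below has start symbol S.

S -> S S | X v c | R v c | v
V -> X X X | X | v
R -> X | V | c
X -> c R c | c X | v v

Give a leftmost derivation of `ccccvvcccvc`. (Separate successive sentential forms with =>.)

S => Xvc => cRcvc => cXcvc => ccRccvc => ccXccvc => cccXccvc => ccccRcccvc => ccccXcccvc => ccccvvcccvc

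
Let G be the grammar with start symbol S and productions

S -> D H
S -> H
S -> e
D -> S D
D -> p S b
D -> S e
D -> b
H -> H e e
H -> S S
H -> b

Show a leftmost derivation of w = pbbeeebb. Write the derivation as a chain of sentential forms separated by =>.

S=>DH=>pSbH=>pDHbH=>pbHbH=>pbHeebH=>pbSSeebH=>pbHSeebH=>pbbSeebH=>pbbeeebH=>pbbeeebb

S => DH   [S -> D H]
DH => pSbH   [D -> p S b]
pSbH => pDHbH   [S -> D H]
pDHbH => pbHbH   [D -> b]
pbHbH => pbHeebH   [H -> H e e]
pbHeebH => pbSSeebH   [H -> S S]
pbSSeebH => pbHSeebH   [S -> H]
pbHSeebH => pbbSeebH   [H -> b]
pbbSeebH => pbbeeebH   [S -> e]
pbbeeebH => pbbeeebb   [H -> b]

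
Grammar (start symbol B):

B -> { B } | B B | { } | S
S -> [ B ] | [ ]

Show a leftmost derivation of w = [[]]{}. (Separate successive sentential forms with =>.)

B=>BB=>SB=>[B]B=>[S]B=>[[]]B=>[[]]{}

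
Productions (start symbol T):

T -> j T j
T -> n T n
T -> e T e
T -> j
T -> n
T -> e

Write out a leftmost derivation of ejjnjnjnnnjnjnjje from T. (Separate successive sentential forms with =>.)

T => eTe => ejTje => ejjTjje => ejjnTnjje => ejjnjTjnjje => ejjnjnTnjnjje => ejjnjnjTjnjnjje => ejjnjnjnTnjnjnjje => ejjnjnjnnnjnjnjje

T => eTe   [T -> e T e]
eTe => ejTje   [T -> j T j]
ejTje => ejjTjje   [T -> j T j]
ejjTjje => ejjnTnjje   [T -> n T n]
ejjnTnjje => ejjnjTjnjje   [T -> j T j]
ejjnjTjnjje => ejjnjnTnjnjje   [T -> n T n]
ejjnjnTnjnjje => ejjnjnjTjnjnjje   [T -> j T j]
ejjnjnjTjnjnjje => ejjnjnjnTnjnjnjje   [T -> n T n]
ejjnjnjnTnjnjnjje => ejjnjnjnnnjnjnjje   [T -> n]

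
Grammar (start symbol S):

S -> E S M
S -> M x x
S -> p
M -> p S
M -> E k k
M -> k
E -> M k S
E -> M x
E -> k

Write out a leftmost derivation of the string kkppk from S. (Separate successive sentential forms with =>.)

S => ESM   [S -> E S M]
ESM => MkSSM   [E -> M k S]
MkSSM => kkSSM   [M -> k]
kkSSM => kkpSM   [S -> p]
kkpSM => kkppM   [S -> p]
kkppM => kkppk   [M -> k]

S => ESM => MkSSM => kkSSM => kkpSM => kkppM => kkppk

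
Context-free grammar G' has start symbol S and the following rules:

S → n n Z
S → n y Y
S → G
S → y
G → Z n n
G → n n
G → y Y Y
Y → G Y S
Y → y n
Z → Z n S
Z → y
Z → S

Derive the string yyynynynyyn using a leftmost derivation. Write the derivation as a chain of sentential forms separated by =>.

S => G => yYY => yGYSY => yyYYYSY => yyynYYSY => yyynynYSY => yyynynynSY => yyynynynyY => yyynynynyyn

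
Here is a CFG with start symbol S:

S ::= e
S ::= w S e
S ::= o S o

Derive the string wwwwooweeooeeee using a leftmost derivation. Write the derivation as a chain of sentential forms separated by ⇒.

S⇒wSe⇒wwSee⇒wwwSeee⇒wwwwSeeee⇒wwwwoSoeeee⇒wwwwooSooeeee⇒wwwwoowSeooeeee⇒wwwwooweeooeeee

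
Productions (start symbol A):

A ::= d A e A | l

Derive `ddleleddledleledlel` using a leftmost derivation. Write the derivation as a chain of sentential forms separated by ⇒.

A ⇒ dAeA   [A ::= d A e A]
dAeA ⇒ ddAeAeA   [A ::= d A e A]
ddAeAeA ⇒ ddleAeA   [A ::= l]
ddleAeA ⇒ ddleleA   [A ::= l]
ddleleA ⇒ ddleledAeA   [A ::= d A e A]
ddleledAeA ⇒ ddleleddAeAeA   [A ::= d A e A]
ddleleddAeAeA ⇒ ddleleddleAeA   [A ::= l]
ddleleddleAeA ⇒ ddleleddledAeAeA   [A ::= d A e A]
ddleleddledAeAeA ⇒ ddleleddledleAeA   [A ::= l]
ddleleddledleAeA ⇒ ddleleddledleleA   [A ::= l]
ddleleddledleleA ⇒ ddleleddledleledAeA   [A ::= d A e A]
ddleleddledleledAeA ⇒ ddleleddledleledleA   [A ::= l]
ddleleddledleledleA ⇒ ddleleddledleledlel   [A ::= l]

A ⇒ dAeA ⇒ ddAeAeA ⇒ ddleAeA ⇒ ddleleA ⇒ ddleledAeA ⇒ ddleleddAeAeA ⇒ ddleleddleAeA ⇒ ddleleddledAeAeA ⇒ ddleleddledleAeA ⇒ ddleleddledleleA ⇒ ddleleddledleledAeA ⇒ ddleleddledleledleA ⇒ ddleleddledleledlel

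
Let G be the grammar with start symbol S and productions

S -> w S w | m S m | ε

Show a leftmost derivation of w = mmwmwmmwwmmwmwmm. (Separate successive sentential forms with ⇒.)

S ⇒ mSm ⇒ mmSmm ⇒ mmwSwmm ⇒ mmwmSmwmm ⇒ mmwmwSwmwmm ⇒ mmwmwmSmwmwmm ⇒ mmwmwmmSmmwmwmm ⇒ mmwmwmmwSwmmwmwmm ⇒ mmwmwmmwwmmwmwmm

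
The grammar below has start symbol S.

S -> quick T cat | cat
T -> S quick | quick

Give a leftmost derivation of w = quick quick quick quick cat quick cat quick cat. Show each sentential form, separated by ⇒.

S ⇒ quick T cat   [S -> quick T cat]
quick T cat ⇒ quick S quick cat   [T -> S quick]
quick S quick cat ⇒ quick quick T cat quick cat   [S -> quick T cat]
quick quick T cat quick cat ⇒ quick quick S quick cat quick cat   [T -> S quick]
quick quick S quick cat quick cat ⇒ quick quick quick T cat quick cat quick cat   [S -> quick T cat]
quick quick quick T cat quick cat quick cat ⇒ quick quick quick quick cat quick cat quick cat   [T -> quick]

S ⇒ quick T cat ⇒ quick S quick cat ⇒ quick quick T cat quick cat ⇒ quick quick S quick cat quick cat ⇒ quick quick quick T cat quick cat quick cat ⇒ quick quick quick quick cat quick cat quick cat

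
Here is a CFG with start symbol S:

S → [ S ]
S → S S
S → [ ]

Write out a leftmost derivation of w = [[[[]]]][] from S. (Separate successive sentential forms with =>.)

S => SS   [S → S S]
SS => [S]S   [S → [ S ]]
[S]S => [[S]]S   [S → [ S ]]
[[S]]S => [[[S]]]S   [S → [ S ]]
[[[S]]]S => [[[[]]]]S   [S → [ ]]
[[[[]]]]S => [[[[]]]][]   [S → [ ]]

S=>SS=>[S]S=>[[S]]S=>[[[S]]]S=>[[[[]]]]S=>[[[[]]]][]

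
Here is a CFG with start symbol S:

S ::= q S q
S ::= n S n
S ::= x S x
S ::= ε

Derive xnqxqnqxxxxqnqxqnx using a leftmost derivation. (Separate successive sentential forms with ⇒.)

S ⇒ xSx ⇒ xnSnx ⇒ xnqSqnx ⇒ xnqxSxqnx ⇒ xnqxqSqxqnx ⇒ xnqxqnSnqxqnx ⇒ xnqxqnqSqnqxqnx ⇒ xnqxqnqxSxqnqxqnx ⇒ xnqxqnqxxSxxqnqxqnx ⇒ xnqxqnqxxxxqnqxqnx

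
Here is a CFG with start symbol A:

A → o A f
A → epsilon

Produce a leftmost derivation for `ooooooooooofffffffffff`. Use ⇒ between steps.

A ⇒ oAf ⇒ ooAff ⇒ oooAfff ⇒ ooooAffff ⇒ oooooAfffff ⇒ ooooooAffffff ⇒ oooooooAfffffff ⇒ ooooooooAffffffff ⇒ oooooooooAfffffffff ⇒ ooooooooooAffffffffff ⇒ oooooooooooAfffffffffff ⇒ ooooooooooofffffffffff

A ⇒ oAf   [A → o A f]
oAf ⇒ ooAff   [A → o A f]
ooAff ⇒ oooAfff   [A → o A f]
oooAfff ⇒ ooooAffff   [A → o A f]
ooooAffff ⇒ oooooAfffff   [A → o A f]
oooooAfffff ⇒ ooooooAffffff   [A → o A f]
ooooooAffffff ⇒ oooooooAfffffff   [A → o A f]
oooooooAfffffff ⇒ ooooooooAffffffff   [A → o A f]
ooooooooAffffffff ⇒ oooooooooAfffffffff   [A → o A f]
oooooooooAfffffffff ⇒ ooooooooooAffffffffff   [A → o A f]
ooooooooooAffffffffff ⇒ oooooooooooAfffffffffff   [A → o A f]
oooooooooooAfffffffffff ⇒ ooooooooooofffffffffff   [A → epsilon]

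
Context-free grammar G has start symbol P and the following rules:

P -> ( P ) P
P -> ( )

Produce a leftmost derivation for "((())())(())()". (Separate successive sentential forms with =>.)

P => (P)P => ((P)P)P => ((())P)P => ((())())P => ((())())(P)P => ((())())(())P => ((())())(())()

P => (P)P   [P -> ( P ) P]
(P)P => ((P)P)P   [P -> ( P ) P]
((P)P)P => ((())P)P   [P -> ( )]
((())P)P => ((())())P   [P -> ( )]
((())())P => ((())())(P)P   [P -> ( P ) P]
((())())(P)P => ((())())(())P   [P -> ( )]
((())())(())P => ((())())(())()   [P -> ( )]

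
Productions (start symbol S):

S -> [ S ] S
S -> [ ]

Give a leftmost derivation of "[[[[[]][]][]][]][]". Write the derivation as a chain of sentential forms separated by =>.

S => [S]S   [S -> [ S ] S]
[S]S => [[S]S]S   [S -> [ S ] S]
[[S]S]S => [[[S]S]S]S   [S -> [ S ] S]
[[[S]S]S]S => [[[[S]S]S]S]S   [S -> [ S ] S]
[[[[S]S]S]S]S => [[[[[]]S]S]S]S   [S -> [ ]]
[[[[[]]S]S]S]S => [[[[[]][]]S]S]S   [S -> [ ]]
[[[[[]][]]S]S]S => [[[[[]][]][]]S]S   [S -> [ ]]
[[[[[]][]][]]S]S => [[[[[]][]][]][]]S   [S -> [ ]]
[[[[[]][]][]][]]S => [[[[[]][]][]][]][]   [S -> [ ]]

S => [S]S => [[S]S]S => [[[S]S]S]S => [[[[S]S]S]S]S => [[[[[]]S]S]S]S => [[[[[]][]]S]S]S => [[[[[]][]][]]S]S => [[[[[]][]][]][]]S => [[[[[]][]][]][]][]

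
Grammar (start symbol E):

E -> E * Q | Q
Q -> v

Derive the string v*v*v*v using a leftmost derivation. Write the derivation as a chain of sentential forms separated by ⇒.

E ⇒ E*Q ⇒ E*Q*Q ⇒ E*Q*Q*Q ⇒ Q*Q*Q*Q ⇒ v*Q*Q*Q ⇒ v*v*Q*Q ⇒ v*v*v*Q ⇒ v*v*v*v

E ⇒ E*Q   [E -> E * Q]
E*Q ⇒ E*Q*Q   [E -> E * Q]
E*Q*Q ⇒ E*Q*Q*Q   [E -> E * Q]
E*Q*Q*Q ⇒ Q*Q*Q*Q   [E -> Q]
Q*Q*Q*Q ⇒ v*Q*Q*Q   [Q -> v]
v*Q*Q*Q ⇒ v*v*Q*Q   [Q -> v]
v*v*Q*Q ⇒ v*v*v*Q   [Q -> v]
v*v*v*Q ⇒ v*v*v*v   [Q -> v]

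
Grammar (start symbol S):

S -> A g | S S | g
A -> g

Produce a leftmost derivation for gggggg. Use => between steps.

S => SS   [S -> S S]
SS => SSS   [S -> S S]
SSS => SSSS   [S -> S S]
SSSS => SSSSS   [S -> S S]
SSSSS => AgSSSS   [S -> A g]
AgSSSS => ggSSSS   [A -> g]
ggSSSS => gggSSS   [S -> g]
gggSSS => ggggSS   [S -> g]
ggggSS => gggggS   [S -> g]
gggggS => gggggg   [S -> g]

S => SS => SSS => SSSS => SSSSS => AgSSSS => ggSSSS => gggSSS => ggggSS => gggggS => gggggg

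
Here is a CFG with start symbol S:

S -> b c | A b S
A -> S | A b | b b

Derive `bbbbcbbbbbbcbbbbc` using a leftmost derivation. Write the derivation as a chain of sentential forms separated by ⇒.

S⇒AbS⇒AbbS⇒AbbbS⇒SbbbS⇒AbSbbbS⇒AbbSbbbS⇒SbbSbbbS⇒AbSbbSbbbS⇒bbbSbbSbbbS⇒bbbbcbbSbbbS⇒bbbbcbbAbSbbbS⇒bbbbcbbbbbSbbbS⇒bbbbcbbbbbbcbbbS⇒bbbbcbbbbbbcbbbbc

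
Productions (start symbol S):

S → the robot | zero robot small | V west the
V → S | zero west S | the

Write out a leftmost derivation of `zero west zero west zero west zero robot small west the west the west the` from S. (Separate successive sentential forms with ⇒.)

S ⇒ V west the   [S → V west the]
V west the ⇒ zero west S west the   [V → zero west S]
zero west S west the ⇒ zero west V west the west the   [S → V west the]
zero west V west the west the ⇒ zero west zero west S west the west the   [V → zero west S]
zero west zero west S west the west the ⇒ zero west zero west V west the west the west the   [S → V west the]
zero west zero west V west the west the west the ⇒ zero west zero west zero west S west the west the west the   [V → zero west S]
zero west zero west zero west S west the west the west the ⇒ zero west zero west zero west zero robot small west the west the west the   [S → zero robot small]

S ⇒ V west the ⇒ zero west S west the ⇒ zero west V west the west the ⇒ zero west zero west S west the west the ⇒ zero west zero west V west the west the west the ⇒ zero west zero west zero west S west the west the west the ⇒ zero west zero west zero west zero robot small west the west the west the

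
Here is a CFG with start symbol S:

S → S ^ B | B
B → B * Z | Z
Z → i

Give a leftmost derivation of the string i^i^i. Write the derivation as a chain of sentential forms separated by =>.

S => S^B   [S → S ^ B]
S^B => S^B^B   [S → S ^ B]
S^B^B => B^B^B   [S → B]
B^B^B => Z^B^B   [B → Z]
Z^B^B => i^B^B   [Z → i]
i^B^B => i^Z^B   [B → Z]
i^Z^B => i^i^B   [Z → i]
i^i^B => i^i^Z   [B → Z]
i^i^Z => i^i^i   [Z → i]

S=>S^B=>S^B^B=>B^B^B=>Z^B^B=>i^B^B=>i^Z^B=>i^i^B=>i^i^Z=>i^i^i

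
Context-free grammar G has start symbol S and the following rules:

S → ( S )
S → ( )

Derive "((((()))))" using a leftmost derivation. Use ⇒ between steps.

S⇒(S)⇒((S))⇒(((S)))⇒((((S))))⇒((((()))))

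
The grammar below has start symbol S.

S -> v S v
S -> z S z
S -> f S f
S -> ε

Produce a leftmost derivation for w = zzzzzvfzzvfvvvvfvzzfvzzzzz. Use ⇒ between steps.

S ⇒ zSz ⇒ zzSzz ⇒ zzzSzzz ⇒ zzzzSzzzz ⇒ zzzzzSzzzzz ⇒ zzzzzvSvzzzzz ⇒ zzzzzvfSfvzzzzz ⇒ zzzzzvfzSzfvzzzzz ⇒ zzzzzvfzzSzzfvzzzzz ⇒ zzzzzvfzzvSvzzfvzzzzz ⇒ zzzzzvfzzvfSfvzzfvzzzzz ⇒ zzzzzvfzzvfvSvfvzzfvzzzzz ⇒ zzzzzvfzzvfvvSvvfvzzfvzzzzz ⇒ zzzzzvfzzvfvvvvfvzzfvzzzzz

S ⇒ zSz   [S -> z S z]
zSz ⇒ zzSzz   [S -> z S z]
zzSzz ⇒ zzzSzzz   [S -> z S z]
zzzSzzz ⇒ zzzzSzzzz   [S -> z S z]
zzzzSzzzz ⇒ zzzzzSzzzzz   [S -> z S z]
zzzzzSzzzzz ⇒ zzzzzvSvzzzzz   [S -> v S v]
zzzzzvSvzzzzz ⇒ zzzzzvfSfvzzzzz   [S -> f S f]
zzzzzvfSfvzzzzz ⇒ zzzzzvfzSzfvzzzzz   [S -> z S z]
zzzzzvfzSzfvzzzzz ⇒ zzzzzvfzzSzzfvzzzzz   [S -> z S z]
zzzzzvfzzSzzfvzzzzz ⇒ zzzzzvfzzvSvzzfvzzzzz   [S -> v S v]
zzzzzvfzzvSvzzfvzzzzz ⇒ zzzzzvfzzvfSfvzzfvzzzzz   [S -> f S f]
zzzzzvfzzvfSfvzzfvzzzzz ⇒ zzzzzvfzzvfvSvfvzzfvzzzzz   [S -> v S v]
zzzzzvfzzvfvSvfvzzfvzzzzz ⇒ zzzzzvfzzvfvvSvvfvzzfvzzzzz   [S -> v S v]
zzzzzvfzzvfvvSvvfvzzfvzzzzz ⇒ zzzzzvfzzvfvvvvfvzzfvzzzzz   [S -> ε]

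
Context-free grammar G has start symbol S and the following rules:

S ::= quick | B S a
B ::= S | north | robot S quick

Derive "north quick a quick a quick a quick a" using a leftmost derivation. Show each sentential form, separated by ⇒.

S ⇒ B S a   [S ::= B S a]
B S a ⇒ S S a   [B ::= S]
S S a ⇒ B S a S a   [S ::= B S a]
B S a S a ⇒ S S a S a   [B ::= S]
S S a S a ⇒ B S a S a S a   [S ::= B S a]
B S a S a S a ⇒ S S a S a S a   [B ::= S]
S S a S a S a ⇒ B S a S a S a S a   [S ::= B S a]
B S a S a S a S a ⇒ north S a S a S a S a   [B ::= north]
north S a S a S a S a ⇒ north quick a S a S a S a   [S ::= quick]
north quick a S a S a S a ⇒ north quick a quick a S a S a   [S ::= quick]
north quick a quick a S a S a ⇒ north quick a quick a quick a S a   [S ::= quick]
north quick a quick a quick a S a ⇒ north quick a quick a quick a quick a   [S ::= quick]

S ⇒ B S a ⇒ S S a ⇒ B S a S a ⇒ S S a S a ⇒ B S a S a S a ⇒ S S a S a S a ⇒ B S a S a S a S a ⇒ north S a S a S a S a ⇒ north quick a S a S a S a ⇒ north quick a quick a S a S a ⇒ north quick a quick a quick a S a ⇒ north quick a quick a quick a quick a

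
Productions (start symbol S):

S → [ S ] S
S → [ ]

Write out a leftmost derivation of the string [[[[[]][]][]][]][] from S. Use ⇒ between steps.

S ⇒ [S]S   [S → [ S ] S]
[S]S ⇒ [[S]S]S   [S → [ S ] S]
[[S]S]S ⇒ [[[S]S]S]S   [S → [ S ] S]
[[[S]S]S]S ⇒ [[[[S]S]S]S]S   [S → [ S ] S]
[[[[S]S]S]S]S ⇒ [[[[[]]S]S]S]S   [S → [ ]]
[[[[[]]S]S]S]S ⇒ [[[[[]][]]S]S]S   [S → [ ]]
[[[[[]][]]S]S]S ⇒ [[[[[]][]][]]S]S   [S → [ ]]
[[[[[]][]][]]S]S ⇒ [[[[[]][]][]][]]S   [S → [ ]]
[[[[[]][]][]][]]S ⇒ [[[[[]][]][]][]][]   [S → [ ]]

S ⇒ [S]S ⇒ [[S]S]S ⇒ [[[S]S]S]S ⇒ [[[[S]S]S]S]S ⇒ [[[[[]]S]S]S]S ⇒ [[[[[]][]]S]S]S ⇒ [[[[[]][]][]]S]S ⇒ [[[[[]][]][]][]]S ⇒ [[[[[]][]][]][]][]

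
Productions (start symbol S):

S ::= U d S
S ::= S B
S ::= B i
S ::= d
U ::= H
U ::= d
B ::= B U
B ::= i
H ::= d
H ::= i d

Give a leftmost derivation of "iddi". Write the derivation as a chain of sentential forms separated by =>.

S => Bi   [S ::= B i]
Bi => BUi   [B ::= B U]
BUi => BUUi   [B ::= B U]
BUUi => iUUi   [B ::= i]
iUUi => iHUi   [U ::= H]
iHUi => idUi   [H ::= d]
idUi => iddi   [U ::= d]

S=>Bi=>BUi=>BUUi=>iUUi=>iHUi=>idUi=>iddi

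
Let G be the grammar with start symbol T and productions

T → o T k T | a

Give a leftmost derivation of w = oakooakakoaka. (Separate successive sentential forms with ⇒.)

T ⇒ oTkT   [T → o T k T]
oTkT ⇒ oakT   [T → a]
oakT ⇒ oakoTkT   [T → o T k T]
oakoTkT ⇒ oakooTkTkT   [T → o T k T]
oakooTkTkT ⇒ oakooakTkT   [T → a]
oakooakTkT ⇒ oakooakakT   [T → a]
oakooakakT ⇒ oakooakakoTkT   [T → o T k T]
oakooakakoTkT ⇒ oakooakakoakT   [T → a]
oakooakakoakT ⇒ oakooakakoaka   [T → a]

T ⇒ oTkT ⇒ oakT ⇒ oakoTkT ⇒ oakooTkTkT ⇒ oakooakTkT ⇒ oakooakakT ⇒ oakooakakoTkT ⇒ oakooakakoakT ⇒ oakooakakoaka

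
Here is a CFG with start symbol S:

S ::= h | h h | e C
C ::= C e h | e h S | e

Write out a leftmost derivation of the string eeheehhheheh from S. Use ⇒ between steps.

S ⇒ eC ⇒ eCeh ⇒ eCeheh ⇒ eehSeheh ⇒ eeheCeheh ⇒ eeheehSeheh ⇒ eeheehhheheh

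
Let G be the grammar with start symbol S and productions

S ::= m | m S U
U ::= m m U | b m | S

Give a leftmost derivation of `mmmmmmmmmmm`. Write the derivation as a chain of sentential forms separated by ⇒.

S ⇒ mSU ⇒ mmSUU ⇒ mmmUU ⇒ mmmmmUU ⇒ mmmmmmmUU ⇒ mmmmmmmSU ⇒ mmmmmmmmSUU ⇒ mmmmmmmmmUU ⇒ mmmmmmmmmSU ⇒ mmmmmmmmmmU ⇒ mmmmmmmmmmS ⇒ mmmmmmmmmmm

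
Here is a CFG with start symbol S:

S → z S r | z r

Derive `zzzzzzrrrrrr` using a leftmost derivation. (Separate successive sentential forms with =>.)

S => zSr   [S → z S r]
zSr => zzSrr   [S → z S r]
zzSrr => zzzSrrr   [S → z S r]
zzzSrrr => zzzzSrrrr   [S → z S r]
zzzzSrrrr => zzzzzSrrrrr   [S → z S r]
zzzzzSrrrrr => zzzzzzrrrrrr   [S → z r]

S => zSr => zzSrr => zzzSrrr => zzzzSrrrr => zzzzzSrrrrr => zzzzzzrrrrrr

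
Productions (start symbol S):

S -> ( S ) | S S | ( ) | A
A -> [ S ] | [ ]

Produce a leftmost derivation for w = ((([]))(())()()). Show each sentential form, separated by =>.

S => (S)   [S -> ( S )]
(S) => (SS)   [S -> S S]
(SS) => (SSS)   [S -> S S]
(SSS) => (SSSS)   [S -> S S]
(SSSS) => ((S)SSS)   [S -> ( S )]
((S)SSS) => (((S))SSS)   [S -> ( S )]
(((S))SSS) => (((A))SSS)   [S -> A]
(((A))SSS) => ((([]))SSS)   [A -> [ ]]
((([]))SSS) => ((([]))(S)SS)   [S -> ( S )]
((([]))(S)SS) => ((([]))(())SS)   [S -> ( )]
((([]))(())SS) => ((([]))(())()S)   [S -> ( )]
((([]))(())()S) => ((([]))(())()())   [S -> ( )]

S => (S) => (SS) => (SSS) => (SSSS) => ((S)SSS) => (((S))SSS) => (((A))SSS) => ((([]))SSS) => ((([]))(S)SS) => ((([]))(())SS) => ((([]))(())()S) => ((([]))(())()())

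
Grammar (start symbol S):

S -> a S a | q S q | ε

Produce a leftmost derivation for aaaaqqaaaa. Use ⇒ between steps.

S ⇒ aSa ⇒ aaSaa ⇒ aaaSaaa ⇒ aaaaSaaaa ⇒ aaaaqSqaaaa ⇒ aaaaqqaaaa

S ⇒ aSa   [S -> a S a]
aSa ⇒ aaSaa   [S -> a S a]
aaSaa ⇒ aaaSaaa   [S -> a S a]
aaaSaaa ⇒ aaaaSaaaa   [S -> a S a]
aaaaSaaaa ⇒ aaaaqSqaaaa   [S -> q S q]
aaaaqSqaaaa ⇒ aaaaqqaaaa   [S -> ε]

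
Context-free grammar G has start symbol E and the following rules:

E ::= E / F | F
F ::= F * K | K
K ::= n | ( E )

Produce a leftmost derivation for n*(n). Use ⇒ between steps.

E⇒F⇒F*K⇒K*K⇒n*K⇒n*(E)⇒n*(F)⇒n*(K)⇒n*(n)

E ⇒ F   [E ::= F]
F ⇒ F*K   [F ::= F * K]
F*K ⇒ K*K   [F ::= K]
K*K ⇒ n*K   [K ::= n]
n*K ⇒ n*(E)   [K ::= ( E )]
n*(E) ⇒ n*(F)   [E ::= F]
n*(F) ⇒ n*(K)   [F ::= K]
n*(K) ⇒ n*(n)   [K ::= n]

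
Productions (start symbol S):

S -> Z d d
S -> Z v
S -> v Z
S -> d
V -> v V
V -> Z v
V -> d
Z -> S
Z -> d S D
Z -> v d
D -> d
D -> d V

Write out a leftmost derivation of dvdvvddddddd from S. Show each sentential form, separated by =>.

S=>Zdd=>dSDdd=>dvZDdd=>dvdSDDdd=>dvdvZDDdd=>dvdvSDDdd=>dvdvZddDDdd=>dvdvvdddDDdd=>dvdvvddddDdd=>dvdvvddddddd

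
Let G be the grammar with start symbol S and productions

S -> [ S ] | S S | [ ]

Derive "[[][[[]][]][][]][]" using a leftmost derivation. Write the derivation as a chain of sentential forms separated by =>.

S=>SS=>[S]S=>[SS]S=>[[]S]S=>[[]SS]S=>[[]SSS]S=>[[][S]SS]S=>[[][SS]SS]S=>[[][[S]S]SS]S=>[[][[[]]S]SS]S=>[[][[[]][]]SS]S=>[[][[[]][]][]S]S=>[[][[[]][]][][]]S=>[[][[[]][]][][]][]

S => SS   [S -> S S]
SS => [S]S   [S -> [ S ]]
[S]S => [SS]S   [S -> S S]
[SS]S => [[]S]S   [S -> [ ]]
[[]S]S => [[]SS]S   [S -> S S]
[[]SS]S => [[]SSS]S   [S -> S S]
[[]SSS]S => [[][S]SS]S   [S -> [ S ]]
[[][S]SS]S => [[][SS]SS]S   [S -> S S]
[[][SS]SS]S => [[][[S]S]SS]S   [S -> [ S ]]
[[][[S]S]SS]S => [[][[[]]S]SS]S   [S -> [ ]]
[[][[[]]S]SS]S => [[][[[]][]]SS]S   [S -> [ ]]
[[][[[]][]]SS]S => [[][[[]][]][]S]S   [S -> [ ]]
[[][[[]][]][]S]S => [[][[[]][]][][]]S   [S -> [ ]]
[[][[[]][]][][]]S => [[][[[]][]][][]][]   [S -> [ ]]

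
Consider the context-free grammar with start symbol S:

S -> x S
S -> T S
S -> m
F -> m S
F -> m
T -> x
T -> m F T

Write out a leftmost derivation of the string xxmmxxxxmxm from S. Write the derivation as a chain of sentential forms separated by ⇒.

S ⇒ xS ⇒ xxS ⇒ xxTS ⇒ xxmFTS ⇒ xxmmSTS ⇒ xxmmxSTS ⇒ xxmmxTSTS ⇒ xxmmxxSTS ⇒ xxmmxxTSTS ⇒ xxmmxxxSTS ⇒ xxmmxxxxSTS ⇒ xxmmxxxxmTS ⇒ xxmmxxxxmxS ⇒ xxmmxxxxmxm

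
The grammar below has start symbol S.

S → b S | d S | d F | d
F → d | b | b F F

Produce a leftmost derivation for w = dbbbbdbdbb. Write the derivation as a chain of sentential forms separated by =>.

S=>dF=>dbFF=>dbbFFF=>dbbbFFFF=>dbbbbFFFFF=>dbbbbdFFFF=>dbbbbdbFFF=>dbbbbdbdFF=>dbbbbdbdbF=>dbbbbdbdbb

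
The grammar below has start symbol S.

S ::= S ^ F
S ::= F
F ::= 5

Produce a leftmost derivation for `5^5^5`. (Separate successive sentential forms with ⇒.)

S ⇒ S^F   [S ::= S ^ F]
S^F ⇒ S^F^F   [S ::= S ^ F]
S^F^F ⇒ F^F^F   [S ::= F]
F^F^F ⇒ 5^F^F   [F ::= 5]
5^F^F ⇒ 5^5^F   [F ::= 5]
5^5^F ⇒ 5^5^5   [F ::= 5]

S ⇒ S^F ⇒ S^F^F ⇒ F^F^F ⇒ 5^F^F ⇒ 5^5^F ⇒ 5^5^5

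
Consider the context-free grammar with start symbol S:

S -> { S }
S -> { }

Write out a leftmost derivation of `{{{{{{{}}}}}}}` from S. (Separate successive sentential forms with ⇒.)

S ⇒ {S}   [S -> { S }]
{S} ⇒ {{S}}   [S -> { S }]
{{S}} ⇒ {{{S}}}   [S -> { S }]
{{{S}}} ⇒ {{{{S}}}}   [S -> { S }]
{{{{S}}}} ⇒ {{{{{S}}}}}   [S -> { S }]
{{{{{S}}}}} ⇒ {{{{{{S}}}}}}   [S -> { S }]
{{{{{{S}}}}}} ⇒ {{{{{{{}}}}}}}   [S -> { }]

S ⇒ {S} ⇒ {{S}} ⇒ {{{S}}} ⇒ {{{{S}}}} ⇒ {{{{{S}}}}} ⇒ {{{{{{S}}}}}} ⇒ {{{{{{{}}}}}}}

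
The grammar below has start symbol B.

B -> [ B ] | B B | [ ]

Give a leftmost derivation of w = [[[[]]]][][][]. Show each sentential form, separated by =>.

B => BB => [B]B => [[B]]B => [[[B]]]B => [[[[]]]]B => [[[[]]]]BB => [[[[]]]]BBB => [[[[]]]][]BB => [[[[]]]][][]B => [[[[]]]][][][]

B => BB   [B -> B B]
BB => [B]B   [B -> [ B ]]
[B]B => [[B]]B   [B -> [ B ]]
[[B]]B => [[[B]]]B   [B -> [ B ]]
[[[B]]]B => [[[[]]]]B   [B -> [ ]]
[[[[]]]]B => [[[[]]]]BB   [B -> B B]
[[[[]]]]BB => [[[[]]]]BBB   [B -> B B]
[[[[]]]]BBB => [[[[]]]][]BB   [B -> [ ]]
[[[[]]]][]BB => [[[[]]]][][]B   [B -> [ ]]
[[[[]]]][][]B => [[[[]]]][][][]   [B -> [ ]]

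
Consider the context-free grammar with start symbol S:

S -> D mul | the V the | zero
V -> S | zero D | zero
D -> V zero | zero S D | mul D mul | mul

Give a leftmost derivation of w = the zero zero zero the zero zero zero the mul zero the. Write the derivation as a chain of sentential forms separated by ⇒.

S ⇒ the V the   [S -> the V the]
the V the ⇒ the zero D the   [V -> zero D]
the zero D the ⇒ the zero V zero the   [D -> V zero]
the zero V zero the ⇒ the zero zero D zero the   [V -> zero D]
the zero zero D zero the ⇒ the zero zero zero S D zero the   [D -> zero S D]
the zero zero zero S D zero the ⇒ the zero zero zero the V the D zero the   [S -> the V the]
the zero zero zero the V the D zero the ⇒ the zero zero zero the zero D the D zero the   [V -> zero D]
the zero zero zero the zero D the D zero the ⇒ the zero zero zero the zero V zero the D zero the   [D -> V zero]
the zero zero zero the zero V zero the D zero the ⇒ the zero zero zero the zero zero zero the D zero the   [V -> zero]
the zero zero zero the zero zero zero the D zero the ⇒ the zero zero zero the zero zero zero the mul zero the   [D -> mul]

S ⇒ the V the ⇒ the zero D the ⇒ the zero V zero the ⇒ the zero zero D zero the ⇒ the zero zero zero S D zero the ⇒ the zero zero zero the V the D zero the ⇒ the zero zero zero the zero D the D zero the ⇒ the zero zero zero the zero V zero the D zero the ⇒ the zero zero zero the zero zero zero the D zero the ⇒ the zero zero zero the zero zero zero the mul zero the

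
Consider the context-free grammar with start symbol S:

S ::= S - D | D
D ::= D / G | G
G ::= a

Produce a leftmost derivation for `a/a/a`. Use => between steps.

S => D => D/G => D/G/G => G/G/G => a/G/G => a/a/G => a/a/a

S => D   [S ::= D]
D => D/G   [D ::= D / G]
D/G => D/G/G   [D ::= D / G]
D/G/G => G/G/G   [D ::= G]
G/G/G => a/G/G   [G ::= a]
a/G/G => a/a/G   [G ::= a]
a/a/G => a/a/a   [G ::= a]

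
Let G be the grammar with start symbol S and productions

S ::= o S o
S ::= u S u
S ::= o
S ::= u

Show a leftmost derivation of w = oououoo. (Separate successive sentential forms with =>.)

S => oSo   [S ::= o S o]
oSo => ooSoo   [S ::= o S o]
ooSoo => oouSuoo   [S ::= u S u]
oouSuoo => oououoo   [S ::= o]

S => oSo => ooSoo => oouSuoo => oououoo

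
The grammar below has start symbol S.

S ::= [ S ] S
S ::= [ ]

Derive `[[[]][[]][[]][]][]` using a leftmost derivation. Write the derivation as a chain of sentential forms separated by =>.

S=>[S]S=>[[S]S]S=>[[[]]S]S=>[[[]][S]S]S=>[[[]][[]]S]S=>[[[]][[]][S]S]S=>[[[]][[]][[]]S]S=>[[[]][[]][[]][]]S=>[[[]][[]][[]][]][]

S => [S]S   [S ::= [ S ] S]
[S]S => [[S]S]S   [S ::= [ S ] S]
[[S]S]S => [[[]]S]S   [S ::= [ ]]
[[[]]S]S => [[[]][S]S]S   [S ::= [ S ] S]
[[[]][S]S]S => [[[]][[]]S]S   [S ::= [ ]]
[[[]][[]]S]S => [[[]][[]][S]S]S   [S ::= [ S ] S]
[[[]][[]][S]S]S => [[[]][[]][[]]S]S   [S ::= [ ]]
[[[]][[]][[]]S]S => [[[]][[]][[]][]]S   [S ::= [ ]]
[[[]][[]][[]][]]S => [[[]][[]][[]][]][]   [S ::= [ ]]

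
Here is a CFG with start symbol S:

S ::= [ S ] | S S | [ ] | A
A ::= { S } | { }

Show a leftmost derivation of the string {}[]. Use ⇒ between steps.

S ⇒ SS   [S ::= S S]
SS ⇒ AS   [S ::= A]
AS ⇒ {}S   [A ::= { }]
{}S ⇒ {}[]   [S ::= [ ]]

S⇒SS⇒AS⇒{}S⇒{}[]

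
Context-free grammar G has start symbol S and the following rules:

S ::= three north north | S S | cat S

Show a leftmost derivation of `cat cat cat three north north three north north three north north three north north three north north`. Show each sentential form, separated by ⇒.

S ⇒ S S ⇒ cat S S ⇒ cat S S S ⇒ cat S S S S ⇒ cat S S S S S ⇒ cat cat S S S S S ⇒ cat cat cat S S S S S ⇒ cat cat cat three north north S S S S ⇒ cat cat cat three north north three north north S S S ⇒ cat cat cat three north north three north north three north north S S ⇒ cat cat cat three north north three north north three north north three north north S ⇒ cat cat cat three north north three north north three north north three north north three north north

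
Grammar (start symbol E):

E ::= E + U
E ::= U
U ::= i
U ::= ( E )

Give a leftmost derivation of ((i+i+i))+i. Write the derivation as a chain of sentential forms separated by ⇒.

E ⇒ E+U ⇒ U+U ⇒ (E)+U ⇒ (U)+U ⇒ ((E))+U ⇒ ((E+U))+U ⇒ ((E+U+U))+U ⇒ ((U+U+U))+U ⇒ ((i+U+U))+U ⇒ ((i+i+U))+U ⇒ ((i+i+i))+U ⇒ ((i+i+i))+i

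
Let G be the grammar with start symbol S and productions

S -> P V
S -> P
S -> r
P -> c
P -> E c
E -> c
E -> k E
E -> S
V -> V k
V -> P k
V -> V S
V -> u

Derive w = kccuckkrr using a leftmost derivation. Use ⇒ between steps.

S ⇒ PV ⇒ EcV ⇒ kEcV ⇒ kccV ⇒ kccVS ⇒ kccVSS ⇒ kccVkSS ⇒ kccVkkSS ⇒ kccVSkkSS ⇒ kccuSkkSS ⇒ kccuPkkSS ⇒ kccuckkSS ⇒ kccuckkrS ⇒ kccuckkrr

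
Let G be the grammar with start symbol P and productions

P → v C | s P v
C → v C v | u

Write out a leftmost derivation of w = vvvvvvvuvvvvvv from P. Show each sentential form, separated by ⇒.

P⇒vC⇒vvCv⇒vvvCvv⇒vvvvCvvv⇒vvvvvCvvvv⇒vvvvvvCvvvvv⇒vvvvvvvCvvvvvv⇒vvvvvvvuvvvvvv

P ⇒ vC   [P → v C]
vC ⇒ vvCv   [C → v C v]
vvCv ⇒ vvvCvv   [C → v C v]
vvvCvv ⇒ vvvvCvvv   [C → v C v]
vvvvCvvv ⇒ vvvvvCvvvv   [C → v C v]
vvvvvCvvvv ⇒ vvvvvvCvvvvv   [C → v C v]
vvvvvvCvvvvv ⇒ vvvvvvvCvvvvvv   [C → v C v]
vvvvvvvCvvvvvv ⇒ vvvvvvvuvvvvvv   [C → u]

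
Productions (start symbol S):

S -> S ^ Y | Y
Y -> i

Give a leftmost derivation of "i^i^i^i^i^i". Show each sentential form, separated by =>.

S => S^Y => S^Y^Y => S^Y^Y^Y => S^Y^Y^Y^Y => S^Y^Y^Y^Y^Y => Y^Y^Y^Y^Y^Y => i^Y^Y^Y^Y^Y => i^i^Y^Y^Y^Y => i^i^i^Y^Y^Y => i^i^i^i^Y^Y => i^i^i^i^i^Y => i^i^i^i^i^i

S => S^Y   [S -> S ^ Y]
S^Y => S^Y^Y   [S -> S ^ Y]
S^Y^Y => S^Y^Y^Y   [S -> S ^ Y]
S^Y^Y^Y => S^Y^Y^Y^Y   [S -> S ^ Y]
S^Y^Y^Y^Y => S^Y^Y^Y^Y^Y   [S -> S ^ Y]
S^Y^Y^Y^Y^Y => Y^Y^Y^Y^Y^Y   [S -> Y]
Y^Y^Y^Y^Y^Y => i^Y^Y^Y^Y^Y   [Y -> i]
i^Y^Y^Y^Y^Y => i^i^Y^Y^Y^Y   [Y -> i]
i^i^Y^Y^Y^Y => i^i^i^Y^Y^Y   [Y -> i]
i^i^i^Y^Y^Y => i^i^i^i^Y^Y   [Y -> i]
i^i^i^i^Y^Y => i^i^i^i^i^Y   [Y -> i]
i^i^i^i^i^Y => i^i^i^i^i^i   [Y -> i]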